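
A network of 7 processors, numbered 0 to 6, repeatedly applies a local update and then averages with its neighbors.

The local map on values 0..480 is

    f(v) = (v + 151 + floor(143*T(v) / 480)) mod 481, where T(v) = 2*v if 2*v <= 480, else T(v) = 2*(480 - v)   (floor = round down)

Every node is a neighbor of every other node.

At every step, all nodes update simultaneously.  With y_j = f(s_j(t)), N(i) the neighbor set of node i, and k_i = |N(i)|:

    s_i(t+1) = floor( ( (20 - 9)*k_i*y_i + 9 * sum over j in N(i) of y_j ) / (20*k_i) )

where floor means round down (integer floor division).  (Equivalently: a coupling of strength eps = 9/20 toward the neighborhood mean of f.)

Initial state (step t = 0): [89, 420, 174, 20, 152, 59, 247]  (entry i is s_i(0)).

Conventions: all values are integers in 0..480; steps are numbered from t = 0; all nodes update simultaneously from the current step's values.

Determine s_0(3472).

Answer: s_0(3472) = 151
Key observation: The state at step 21, [345, 202, 345, 345, 345, 345, 202], reappears at step 23: the system is in a cycle of period 2 from step 21 on.  Therefore the state at step 3472 equals the state at step 21 + ((3472 - 21) mod 2) = 22, which is [151, 331, 151, 151, 151, 151, 331].

Derivation:
t=0: [89, 420, 174, 20, 152, 59, 247]
t=1: [268, 188, 332, 215, 315, 245, 155]
t=2: [116, 300, 129, 92, 125, 112, 275]
t=3: [295, 172, 305, 276, 302, 292, 167]
t=4: [126, 293, 128, 122, 128, 126, 289]
t=5: [310, 178, 311, 306, 311, 310, 177]
t=6: [133, 301, 133, 132, 133, 133, 301]
t=7: [319, 184, 319, 319, 319, 319, 184]
t=8: [138, 309, 138, 138, 138, 138, 309]
t=9: [327, 189, 327, 327, 327, 327, 189]
t=10: [142, 315, 142, 142, 142, 142, 315]
t=11: [332, 193, 332, 332, 332, 332, 193]
t=12: [145, 320, 145, 145, 145, 145, 320]
t=13: [337, 196, 337, 337, 337, 337, 196]
t=14: [147, 323, 147, 147, 147, 147, 323]
t=15: [340, 198, 340, 340, 340, 340, 198]
t=16: [148, 326, 148, 148, 148, 148, 326]
t=17: [342, 199, 342, 342, 342, 342, 199]
t=18: [150, 327, 150, 150, 150, 150, 327]
t=19: [344, 201, 344, 344, 344, 344, 201]
t=20: [151, 330, 151, 151, 151, 151, 330]
t=21: [345, 202, 345, 345, 345, 345, 202]
t=22: [151, 331, 151, 151, 151, 151, 331]
t=23: [345, 202, 345, 345, 345, 345, 202]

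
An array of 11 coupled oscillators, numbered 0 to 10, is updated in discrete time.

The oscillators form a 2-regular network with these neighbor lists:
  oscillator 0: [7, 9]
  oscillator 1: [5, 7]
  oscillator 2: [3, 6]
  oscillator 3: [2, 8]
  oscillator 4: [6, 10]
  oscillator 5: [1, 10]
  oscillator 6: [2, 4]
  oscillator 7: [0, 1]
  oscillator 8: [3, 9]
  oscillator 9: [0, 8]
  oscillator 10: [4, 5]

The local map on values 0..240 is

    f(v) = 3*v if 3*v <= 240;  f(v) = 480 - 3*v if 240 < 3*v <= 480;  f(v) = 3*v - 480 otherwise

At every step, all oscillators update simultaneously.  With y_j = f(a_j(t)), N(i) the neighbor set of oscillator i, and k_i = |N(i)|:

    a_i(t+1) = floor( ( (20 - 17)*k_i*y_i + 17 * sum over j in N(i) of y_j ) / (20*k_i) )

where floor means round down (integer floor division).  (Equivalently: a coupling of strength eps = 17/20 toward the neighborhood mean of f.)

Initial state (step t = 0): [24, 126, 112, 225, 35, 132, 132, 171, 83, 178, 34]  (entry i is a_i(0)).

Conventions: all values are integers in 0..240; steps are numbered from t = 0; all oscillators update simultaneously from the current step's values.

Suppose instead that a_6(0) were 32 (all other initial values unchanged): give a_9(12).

Answer: a_9(12) = 37
Key observation: This trace re-runs the system from the modified initial state.

Derivation:
t=0: [24, 126, 112, 225, 35, 132, 32, 171, 83, 178, 34]
t=1: [47, 65, 145, 188, 99, 99, 120, 78, 140, 136, 95]
t=2: [151, 206, 93, 57, 161, 193, 114, 177, 75, 96, 184]
t=3: [107, 84, 161, 206, 89, 104, 107, 77, 188, 135, 54]
t=4: [153, 203, 126, 57, 168, 190, 115, 199, 103, 114, 186]
t=5: [111, 107, 145, 141, 94, 101, 73, 81, 156, 102, 60]
t=6: [196, 199, 124, 32, 199, 170, 136, 165, 99, 93, 186]
t=7: [108, 36, 87, 138, 81, 87, 106, 97, 153, 153, 74]
t=8: [112, 189, 129, 111, 198, 173, 218, 140, 40, 78, 227]
t=9: [146, 55, 150, 112, 176, 128, 114, 107, 179, 147, 95]
t=10: [90, 133, 124, 58, 148, 167, 53, 111, 86, 47, 90]
t=11: [153, 83, 157, 166, 162, 126, 85, 145, 167, 204, 55]
t=12: [78, 97, 104, 15, 166, 183, 40, 113, 66, 37, 70]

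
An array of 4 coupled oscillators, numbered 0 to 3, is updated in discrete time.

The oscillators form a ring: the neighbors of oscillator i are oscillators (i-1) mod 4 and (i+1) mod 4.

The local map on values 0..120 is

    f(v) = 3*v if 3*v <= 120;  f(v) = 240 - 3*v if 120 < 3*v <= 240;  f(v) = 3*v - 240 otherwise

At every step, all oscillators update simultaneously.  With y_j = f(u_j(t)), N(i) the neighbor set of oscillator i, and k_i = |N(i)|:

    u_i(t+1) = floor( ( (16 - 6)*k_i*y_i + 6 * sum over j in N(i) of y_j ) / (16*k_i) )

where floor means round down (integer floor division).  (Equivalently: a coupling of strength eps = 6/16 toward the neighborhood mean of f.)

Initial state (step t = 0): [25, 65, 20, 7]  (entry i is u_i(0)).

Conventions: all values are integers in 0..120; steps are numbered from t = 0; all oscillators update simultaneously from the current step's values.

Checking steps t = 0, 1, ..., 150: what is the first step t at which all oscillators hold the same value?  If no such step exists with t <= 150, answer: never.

Answer: 14
Key observation: Synchronization is absorbing here: once all oscillators are equal they stay equal, and step 14 is the first all-equal step.

Derivation:
t=0: [25, 65, 20, 7]  (not all equal)
t=1: [59, 53, 49, 38]  (not all equal)
t=2: [75, 79, 94, 100]  (not all equal)
t=3: [21, 12, 38, 48]  (not all equal)
t=4: [64, 55, 96, 93]  (not all equal)
t=5: [51, 64, 51, 42]  (not all equal)
t=6: [84, 62, 84, 103]  (not all equal)
t=7: [30, 38, 30, 47]  (not all equal)
t=8: [96, 105, 96, 95]  (not all equal)
t=9: [52, 64, 52, 46]  (not all equal)
t=10: [80, 61, 80, 95]  (not all equal)
t=11: [19, 35, 19, 28]  (not all equal)
t=12: [71, 87, 71, 73]  (not all equal)
t=13: [24, 23, 24, 23]  (not all equal)
t=14: [70, 70, 70, 70]  (all equal)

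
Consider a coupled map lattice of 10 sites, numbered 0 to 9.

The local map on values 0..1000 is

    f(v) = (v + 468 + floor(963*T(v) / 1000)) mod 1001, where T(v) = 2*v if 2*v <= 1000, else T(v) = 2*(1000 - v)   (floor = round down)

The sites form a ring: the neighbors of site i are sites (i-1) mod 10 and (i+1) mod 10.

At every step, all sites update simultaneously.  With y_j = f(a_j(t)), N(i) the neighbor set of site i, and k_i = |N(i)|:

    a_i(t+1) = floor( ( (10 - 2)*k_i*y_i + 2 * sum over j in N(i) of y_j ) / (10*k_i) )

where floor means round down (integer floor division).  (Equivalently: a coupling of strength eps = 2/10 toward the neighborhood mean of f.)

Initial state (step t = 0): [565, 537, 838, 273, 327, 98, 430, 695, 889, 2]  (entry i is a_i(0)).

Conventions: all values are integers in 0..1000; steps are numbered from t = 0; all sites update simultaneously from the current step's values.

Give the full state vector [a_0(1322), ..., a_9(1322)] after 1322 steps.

Simulating step by step:
t=0: [565, 537, 838, 273, 327, 98, 430, 695, 889, 2]
t=1: [832, 864, 609, 316, 440, 718, 730, 728, 577, 522]
t=2: [647, 618, 761, 471, 715, 729, 718, 731, 849, 875]
t=3: [774, 804, 716, 817, 740, 719, 725, 706, 614, 605]
t=4: [688, 658, 711, 652, 701, 724, 723, 745, 816, 815]
t=5: [746, 775, 744, 778, 745, 724, 720, 698, 643, 649]
t=6: [708, 680, 697, 678, 701, 720, 727, 749, 791, 783]
t=7: [732, 758, 750, 761, 743, 727, 717, 697, 664, 673]
t=8: [718, 694, 696, 690, 703, 718, 729, 748, 774, 764]
t=9: [725, 747, 748, 752, 741, 728, 716, 699, 679, 688]
t=10: [722, 702, 699, 697, 706, 717, 729, 745, 761, 752]
t=11: [723, 740, 744, 746, 738, 728, 716, 702, 690, 698]
t=12: [723, 708, 704, 702, 709, 718, 729, 741, 752, 744]
t=13: [722, 736, 740, 741, 735, 727, 717, 706, 697, 705]
t=14: [724, 711, 707, 706, 712, 719, 729, 738, 745, 739]
t=15: [721, 733, 737, 738, 733, 726, 717, 709, 704, 708]
t=16: [725, 714, 710, 709, 714, 720, 728, 735, 740, 736]
t=17: [721, 730, 734, 735, 731, 725, 718, 712, 707, 711]
t=18: [725, 717, 713, 712, 716, 721, 727, 733, 737, 733]
t=19: [721, 728, 731, 732, 729, 724, 719, 714, 710, 714]
t=20: [724, 718, 716, 715, 717, 722, 726, 731, 734, 730]
t=21: [722, 727, 729, 729, 728, 724, 720, 716, 713, 717]
t=22: [724, 719, 717, 717, 718, 722, 725, 729, 731, 728]
t=23: [722, 726, 728, 728, 727, 724, 720, 717, 716, 718]
t=24: [724, 720, 718, 718, 719, 722, 725, 728, 728, 727]
t=25: [722, 725, 727, 727, 726, 724, 721, 718, 718, 719]
t=26: [724, 721, 719, 719, 720, 722, 725, 727, 727, 726]
t=27: [722, 724, 726, 726, 725, 723, 721, 719, 719, 720]
t=28: [724, 722, 720, 720, 721, 723, 725, 726, 726, 725]
t=29: [722, 724, 725, 725, 724, 723, 721, 720, 720, 721]
t=30: [723, 722, 721, 721, 722, 723, 724, 725, 725, 725]
t=31: [722, 724, 724, 724, 724, 723, 722, 721, 721, 721]
t=32: [723, 722, 722, 722, 722, 723, 724, 724, 725, 724]
t=33: [723, 723, 724, 724, 723, 723, 722, 721, 721, 722]
t=34: [723, 722, 722, 722, 722, 723, 724, 724, 724, 724]
t=35: [723, 723, 724, 724, 723, 723, 722, 722, 722, 722]
t=36: [723, 722, 722, 722, 722, 723, 723, 724, 724, 723]
t=37: [723, 723, 724, 724, 723, 723, 722, 722, 722, 722]

Answer: [723, 722, 722, 722, 722, 723, 723, 724, 724, 723]
Key observation: The state at step 35, [723, 723, 724, 724, 723, 723, 722, 722, 722, 722], reappears at step 37: the system is in a cycle of period 2 from step 35 on.  Therefore the state at step 1322 equals the state at step 35 + ((1322 - 35) mod 2) = 36, which is [723, 722, 722, 722, 722, 723, 723, 724, 724, 723].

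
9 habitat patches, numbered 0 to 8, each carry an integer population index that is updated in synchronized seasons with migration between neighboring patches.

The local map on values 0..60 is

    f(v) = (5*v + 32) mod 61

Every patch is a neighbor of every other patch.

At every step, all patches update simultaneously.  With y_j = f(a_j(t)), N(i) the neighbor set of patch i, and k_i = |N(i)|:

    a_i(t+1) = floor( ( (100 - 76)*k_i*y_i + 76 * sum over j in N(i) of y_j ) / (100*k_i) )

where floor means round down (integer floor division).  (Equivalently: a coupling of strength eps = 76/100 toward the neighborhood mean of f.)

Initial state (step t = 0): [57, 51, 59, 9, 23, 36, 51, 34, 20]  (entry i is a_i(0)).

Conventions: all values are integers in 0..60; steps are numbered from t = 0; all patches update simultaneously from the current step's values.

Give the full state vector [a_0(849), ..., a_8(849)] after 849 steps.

Answer: [40, 35, 40, 40, 40, 40, 35, 40, 40]
Key observation: The state at step 20, [15, 21, 15, 15, 15, 15, 21, 15, 15], reappears at step 23: the system is in a cycle of period 3 from step 20 on.  Therefore the state at step 849 equals the state at step 20 + ((849 - 20) mod 3) = 21, which is [40, 35, 40, 40, 40, 40, 35, 40, 40].

Derivation:
t=0: [57, 51, 59, 9, 23, 36, 51, 34, 20]
t=1: [22, 27, 23, 23, 24, 25, 27, 23, 22]
t=2: [28, 32, 29, 29, 30, 30, 32, 29, 28]
t=3: [45, 39, 46, 46, 46, 46, 39, 46, 45]
t=4: [21, 25, 21, 21, 21, 21, 25, 21, 21]
t=5: [18, 21, 18, 18, 18, 18, 21, 18, 18]
t=6: [2, 5, 2, 2, 2, 2, 5, 2, 2]
t=7: [44, 47, 44, 44, 44, 44, 47, 44, 44]
t=8: [10, 13, 10, 10, 10, 10, 13, 10, 10]
t=9: [23, 26, 23, 23, 23, 23, 26, 23, 23]
t=10: [27, 30, 27, 27, 27, 27, 30, 27, 27]
t=11: [47, 50, 47, 47, 47, 47, 50, 47, 47]
t=12: [25, 28, 25, 25, 25, 25, 28, 25, 25]
t=13: [37, 40, 37, 37, 37, 37, 40, 37, 37]
t=14: [36, 39, 36, 36, 36, 36, 39, 36, 36]
t=15: [31, 34, 31, 31, 31, 31, 34, 31, 31]
t=16: [6, 9, 6, 6, 6, 6, 9, 6, 6]
t=17: [3, 6, 3, 3, 3, 3, 6, 3, 3]
t=18: [38, 31, 38, 38, 38, 38, 31, 38, 38]
t=19: [32, 27, 32, 32, 32, 32, 27, 32, 32]
t=20: [15, 21, 15, 15, 15, 15, 21, 15, 15]
t=21: [40, 35, 40, 40, 40, 40, 35, 40, 40]
t=22: [44, 40, 44, 44, 44, 44, 40, 44, 44]
t=23: [15, 21, 15, 15, 15, 15, 21, 15, 15]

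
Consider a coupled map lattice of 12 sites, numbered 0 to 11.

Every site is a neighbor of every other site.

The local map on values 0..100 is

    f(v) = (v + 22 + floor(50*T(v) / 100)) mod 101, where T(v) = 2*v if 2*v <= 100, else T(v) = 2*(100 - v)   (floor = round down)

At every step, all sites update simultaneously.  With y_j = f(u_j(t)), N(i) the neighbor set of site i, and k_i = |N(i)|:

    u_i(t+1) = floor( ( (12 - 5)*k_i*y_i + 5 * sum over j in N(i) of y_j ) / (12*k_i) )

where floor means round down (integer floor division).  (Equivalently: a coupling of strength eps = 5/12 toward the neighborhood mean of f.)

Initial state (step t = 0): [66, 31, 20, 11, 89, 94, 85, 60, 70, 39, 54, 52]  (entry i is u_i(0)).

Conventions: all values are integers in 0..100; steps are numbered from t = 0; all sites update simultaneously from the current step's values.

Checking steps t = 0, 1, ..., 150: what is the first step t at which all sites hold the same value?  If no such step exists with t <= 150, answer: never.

Answer: 11
Key observation: Synchronization is absorbing here: once all sites are equal they stay equal, and step 11 is the first all-equal step.

Derivation:
t=0: [66, 31, 20, 11, 89, 94, 85, 60, 70, 39, 54, 52]  (not all equal)
t=1: [28, 63, 51, 41, 28, 28, 28, 28, 28, 71, 28, 28]  (not all equal)
t=2: [68, 37, 37, 27, 68, 68, 68, 68, 68, 37, 68, 68]  (not all equal)
t=3: [31, 72, 72, 61, 31, 31, 31, 31, 31, 72, 31, 31]  (not all equal)
t=4: [74, 40, 40, 40, 74, 74, 74, 74, 74, 40, 74, 74]  (not all equal)
t=5: [17, 7, 7, 7, 17, 17, 17, 17, 17, 7, 17, 17]  (not all equal)
t=6: [52, 42, 42, 42, 52, 52, 52, 52, 52, 42, 52, 52]  (not all equal)
t=7: [18, 9, 9, 9, 18, 18, 18, 18, 18, 9, 18, 18]  (not all equal)
t=8: [55, 45, 45, 45, 55, 55, 55, 55, 55, 45, 55, 55]  (not all equal)
t=9: [19, 14, 14, 14, 19, 19, 19, 19, 19, 14, 19, 19]  (not all equal)
t=10: [58, 53, 53, 53, 58, 58, 58, 58, 58, 53, 58, 58]  (not all equal)
t=11: [21, 21, 21, 21, 21, 21, 21, 21, 21, 21, 21, 21]  (all equal)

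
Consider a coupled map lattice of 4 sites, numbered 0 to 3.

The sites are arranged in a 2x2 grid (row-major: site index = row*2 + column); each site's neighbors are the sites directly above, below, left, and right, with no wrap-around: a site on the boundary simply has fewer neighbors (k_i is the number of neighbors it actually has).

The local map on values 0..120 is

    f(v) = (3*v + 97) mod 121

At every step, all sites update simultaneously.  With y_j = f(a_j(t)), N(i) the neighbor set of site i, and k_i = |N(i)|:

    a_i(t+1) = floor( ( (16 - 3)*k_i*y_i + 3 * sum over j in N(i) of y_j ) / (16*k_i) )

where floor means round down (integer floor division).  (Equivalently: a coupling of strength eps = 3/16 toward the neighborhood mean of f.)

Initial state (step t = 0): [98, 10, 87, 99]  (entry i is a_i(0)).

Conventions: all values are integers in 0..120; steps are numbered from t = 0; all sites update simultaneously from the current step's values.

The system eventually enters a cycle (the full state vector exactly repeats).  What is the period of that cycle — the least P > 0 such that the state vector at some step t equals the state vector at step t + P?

Answer: 20
Key observation: The state at step 100, [77, 47, 47, 77], reappears at step 120 — and no state repeats earlier — so the cycle the system enters has period 20.

Derivation:
t=0: [98, 10, 87, 99]
t=1: [34, 10, 99, 36]
t=2: [66, 20, 40, 71]
t=3: [55, 40, 89, 67]
t=4: [25, 85, 7, 54]
t=5: [62, 95, 102, 35]
t=6: [38, 26, 43, 71]
t=7: [88, 58, 100, 70]
t=8: [102, 40, 44, 58]
t=9: [51, 84, 94, 42]
t=10: [18, 97, 23, 94]
t=11: [30, 24, 40, 19]
t=12: [67, 48, 87, 40]
t=13: [67, 111, 108, 100]
t=14: [57, 62, 55, 39]
t=15: [26, 44, 27, 81]
t=16: [59, 102, 60, 95]
t=17: [33, 37, 33, 22]
t=18: [76, 81, 71, 49]
t=19: [83, 87, 63, 17]
t=20: [99, 106, 48, 36]
t=21: [41, 53, 108, 84]
t=22: [87, 30, 66, 93]
t=23: [105, 65, 55, 21]
t=24: [46, 48, 24, 38]
t=25: [108, 116, 58, 88]
t=26: [57, 83, 40, 107]
t=27: [39, 92, 85, 63]
t=28: [86, 20, 102, 47]
t=29: [98, 50, 54, 102]
t=30: [24, 10, 20, 34]
t=31: [42, 16, 41, 67]
t=32: [94, 34, 95, 57]
t=33: [22, 67, 19, 30]
t=34: [42, 55, 36, 61]
t=35: [92, 29, 81, 40]
t=36: [23, 61, 89, 93]
t=37: [40, 36, 6, 14]
t=38: [96, 78, 104, 33]
t=39: [30, 81, 46, 73]
t=40: [73, 92, 105, 80]
t=41: [65, 23, 55, 82]
t=42: [46, 50, 30, 88]
t=43: [99, 25, 75, 103]
t=44: [37, 48, 71, 47]
t=45: [88, 116, 74, 112]
t=46: [111, 84, 80, 71]
t=47: [73, 99, 89, 74]
t=48: [63, 39, 14, 65]
t=49: [46, 84, 23, 51]
t=50: [106, 98, 48, 20]
t=51: [56, 31, 105, 43]
t=52: [29, 68, 51, 96]
t=53: [57, 55, 14, 24]
t=54: [24, 23, 21, 42]
t=55: [46, 50, 45, 90]
t=56: [103, 15, 101, 14]
t=57: [40, 22, 35, 20]
t=58: [89, 46, 78, 40]
t=59: [19, 101, 81, 97]
t=60: [39, 35, 85, 32]
t=61: [93, 81, 104, 76]
t=62: [24, 88, 46, 80]
t=63: [60, 110, 106, 99]
t=64: [39, 58, 48, 36]
t=65: [89, 40, 114, 82]
t=66: [16, 87, 71, 98]
t=67: [36, 99, 60, 40]
t=68: [74, 42, 45, 84]
t=69: [82, 100, 107, 106]
t=70: [90, 41, 59, 50]
t=71: [15, 81, 26, 16]
t=72: [31, 83, 48, 33]
t=73: [77, 98, 111, 81]
t=74: [78, 40, 71, 88]
t=75: [87, 97, 74, 112]
t=76: [103, 37, 80, 66]
t=77: [52, 79, 86, 60]
t=78: [28, 79, 96, 47]
t=79: [59, 91, 34, 105]
t=80: [33, 13, 70, 47]
t=81: [68, 30, 70, 102]
t=82: [60, 62, 62, 44]
t=83: [36, 46, 46, 95]
t=84: [89, 102, 102, 36]
t=85: [8, 40, 40, 75]
t=86: [18, 85, 85, 83]
t=87: [45, 101, 101, 105]
t=88: [97, 45, 45, 46]
t=89: [41, 103, 103, 113]
t=90: [88, 51, 51, 67]
t=91: [98, 22, 22, 47]
t=92: [30, 47, 47, 102]
t=93: [75, 105, 105, 54]
t=94: [74, 48, 48, 23]
t=95: [85, 108, 108, 59]
t=96: [100, 60, 60, 36]
t=97: [34, 39, 39, 74]
t=98: [80, 90, 90, 80]
t=99: [77, 21, 21, 77]
t=100: [77, 47, 47, 77]
t=101: [91, 111, 111, 91]
t=102: [18, 55, 55, 18]
t=103: [28, 21, 21, 28]
t=104: [56, 42, 42, 56]
t=105: [37, 87, 87, 37]
t=106: [92, 110, 110, 92]
t=107: [20, 53, 53, 20]
t=108: [31, 18, 18, 31]
t=109: [61, 37, 37, 61]
t=110: [47, 77, 77, 47]
t=111: [111, 91, 91, 111]
t=112: [55, 18, 18, 55]
t=113: [21, 28, 28, 21]
t=114: [42, 56, 56, 42]
t=115: [87, 37, 37, 87]
t=116: [110, 92, 92, 110]
t=117: [53, 20, 20, 53]
t=118: [18, 31, 31, 18]
t=119: [37, 61, 61, 37]
t=120: [77, 47, 47, 77]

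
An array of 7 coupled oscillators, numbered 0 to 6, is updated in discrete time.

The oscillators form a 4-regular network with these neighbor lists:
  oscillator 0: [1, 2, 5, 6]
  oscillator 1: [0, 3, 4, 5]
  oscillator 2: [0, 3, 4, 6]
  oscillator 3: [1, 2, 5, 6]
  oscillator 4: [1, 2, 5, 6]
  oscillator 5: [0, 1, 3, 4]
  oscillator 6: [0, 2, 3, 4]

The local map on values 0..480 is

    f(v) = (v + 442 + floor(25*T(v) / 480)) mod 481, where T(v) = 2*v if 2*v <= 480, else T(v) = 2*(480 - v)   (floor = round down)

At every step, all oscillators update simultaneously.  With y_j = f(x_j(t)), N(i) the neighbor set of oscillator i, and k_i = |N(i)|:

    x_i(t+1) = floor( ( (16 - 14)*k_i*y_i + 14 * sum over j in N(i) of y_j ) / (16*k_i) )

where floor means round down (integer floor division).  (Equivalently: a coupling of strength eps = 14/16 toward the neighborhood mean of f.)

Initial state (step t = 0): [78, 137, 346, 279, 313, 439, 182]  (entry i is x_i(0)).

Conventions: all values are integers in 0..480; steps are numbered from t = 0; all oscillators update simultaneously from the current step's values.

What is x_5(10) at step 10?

Answer: x_5(10) = 2

Derivation:
t=0: [78, 137, 346, 279, 313, 439, 182]
t=1: [223, 233, 206, 250, 254, 205, 220]
t=2: [200, 216, 216, 203, 203, 219, 215]
t=3: [197, 189, 188, 197, 197, 189, 188]
t=4: [169, 174, 174, 169, 169, 174, 174]
t=5: [152, 149, 149, 152, 152, 149, 149]
t=6: [125, 126, 126, 125, 125, 126, 126]
t=7: [99, 99, 99, 99, 99, 99, 99]
t=8: [70, 70, 70, 70, 70, 70, 70]
t=9: [38, 38, 38, 38, 38, 38, 38]
t=10: [2, 2, 2, 2, 2, 2, 2]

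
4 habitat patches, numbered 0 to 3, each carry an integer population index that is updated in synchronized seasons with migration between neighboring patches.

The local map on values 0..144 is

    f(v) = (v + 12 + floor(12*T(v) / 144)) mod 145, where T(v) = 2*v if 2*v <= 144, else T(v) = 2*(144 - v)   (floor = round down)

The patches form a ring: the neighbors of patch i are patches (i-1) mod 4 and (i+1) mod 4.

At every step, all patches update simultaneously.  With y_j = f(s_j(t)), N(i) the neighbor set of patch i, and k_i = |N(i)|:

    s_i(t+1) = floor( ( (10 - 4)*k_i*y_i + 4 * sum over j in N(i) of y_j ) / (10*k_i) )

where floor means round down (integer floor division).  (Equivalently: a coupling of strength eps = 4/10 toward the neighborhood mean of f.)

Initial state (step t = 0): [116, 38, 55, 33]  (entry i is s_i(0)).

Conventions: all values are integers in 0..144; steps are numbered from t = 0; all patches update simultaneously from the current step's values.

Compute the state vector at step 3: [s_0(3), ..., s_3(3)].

Answer: [122, 118, 113, 117]

Derivation:
t=0: [116, 38, 55, 33]
t=1: [100, 75, 66, 71]
t=2: [109, 100, 91, 98]
t=3: [122, 118, 113, 117]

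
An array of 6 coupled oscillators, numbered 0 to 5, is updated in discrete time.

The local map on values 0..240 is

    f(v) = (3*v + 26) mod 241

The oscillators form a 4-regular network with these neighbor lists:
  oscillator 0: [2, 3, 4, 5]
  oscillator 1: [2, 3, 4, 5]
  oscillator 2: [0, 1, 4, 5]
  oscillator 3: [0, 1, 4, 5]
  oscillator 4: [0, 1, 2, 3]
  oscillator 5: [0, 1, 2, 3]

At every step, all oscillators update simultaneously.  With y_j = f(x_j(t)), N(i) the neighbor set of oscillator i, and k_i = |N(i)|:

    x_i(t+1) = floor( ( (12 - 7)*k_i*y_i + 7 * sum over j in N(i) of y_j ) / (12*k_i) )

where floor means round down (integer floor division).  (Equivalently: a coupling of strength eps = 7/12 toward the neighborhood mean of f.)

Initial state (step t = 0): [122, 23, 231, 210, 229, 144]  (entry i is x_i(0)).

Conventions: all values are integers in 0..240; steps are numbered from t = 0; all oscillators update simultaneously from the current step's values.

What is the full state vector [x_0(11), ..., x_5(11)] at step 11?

Simulating step by step:
t=0: [122, 23, 231, 210, 229, 144]
t=1: [188, 164, 199, 173, 192, 186]
t=2: [107, 77, 112, 79, 100, 93]
t=3: [86, 49, 89, 48, 74, 65]
t=4: [83, 137, 86, 135, 66, 155]
t=5: [82, 149, 85, 146, 160, 71]
t=6: [89, 173, 93, 169, 86, 176]
t=7: [55, 59, 60, 54, 51, 63]
t=8: [194, 199, 200, 193, 189, 204]
t=9: [130, 136, 137, 129, 124, 142]
t=10: [180, 187, 189, 179, 172, 195]
t=11: [90, 99, 101, 88, 80, 109]

Answer: [90, 99, 101, 88, 80, 109]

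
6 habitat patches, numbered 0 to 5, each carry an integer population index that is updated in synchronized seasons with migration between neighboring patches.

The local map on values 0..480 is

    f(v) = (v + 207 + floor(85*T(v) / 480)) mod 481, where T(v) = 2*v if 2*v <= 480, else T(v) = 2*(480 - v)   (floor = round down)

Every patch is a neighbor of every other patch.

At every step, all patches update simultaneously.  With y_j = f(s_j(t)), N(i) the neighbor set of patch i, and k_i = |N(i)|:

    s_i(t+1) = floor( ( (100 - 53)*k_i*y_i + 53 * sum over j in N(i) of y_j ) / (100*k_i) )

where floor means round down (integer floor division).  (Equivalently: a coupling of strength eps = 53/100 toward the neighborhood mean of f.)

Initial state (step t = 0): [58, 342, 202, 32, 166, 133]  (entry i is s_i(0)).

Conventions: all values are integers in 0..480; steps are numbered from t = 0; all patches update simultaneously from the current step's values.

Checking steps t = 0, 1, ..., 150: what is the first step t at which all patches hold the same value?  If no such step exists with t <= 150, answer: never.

Simulating step by step:
t=0: [58, 342, 202, 32, 166, 133]  (not all equal)
t=1: [310, 248, 381, 297, 363, 347]  (not all equal)
t=2: [101, 87, 118, 98, 114, 110]  (not all equal)
t=3: [346, 339, 354, 344, 352, 350]  (not all equal)
t=4: [119, 117, 121, 119, 121, 120]  (not all equal)
t=5: [368, 367, 368, 368, 368, 368]  (not all equal)
t=6: [133, 133, 133, 133, 133, 133]  (all equal)

Answer: 6
Key observation: Synchronization is absorbing here: once all patches are equal they stay equal, and step 6 is the first all-equal step.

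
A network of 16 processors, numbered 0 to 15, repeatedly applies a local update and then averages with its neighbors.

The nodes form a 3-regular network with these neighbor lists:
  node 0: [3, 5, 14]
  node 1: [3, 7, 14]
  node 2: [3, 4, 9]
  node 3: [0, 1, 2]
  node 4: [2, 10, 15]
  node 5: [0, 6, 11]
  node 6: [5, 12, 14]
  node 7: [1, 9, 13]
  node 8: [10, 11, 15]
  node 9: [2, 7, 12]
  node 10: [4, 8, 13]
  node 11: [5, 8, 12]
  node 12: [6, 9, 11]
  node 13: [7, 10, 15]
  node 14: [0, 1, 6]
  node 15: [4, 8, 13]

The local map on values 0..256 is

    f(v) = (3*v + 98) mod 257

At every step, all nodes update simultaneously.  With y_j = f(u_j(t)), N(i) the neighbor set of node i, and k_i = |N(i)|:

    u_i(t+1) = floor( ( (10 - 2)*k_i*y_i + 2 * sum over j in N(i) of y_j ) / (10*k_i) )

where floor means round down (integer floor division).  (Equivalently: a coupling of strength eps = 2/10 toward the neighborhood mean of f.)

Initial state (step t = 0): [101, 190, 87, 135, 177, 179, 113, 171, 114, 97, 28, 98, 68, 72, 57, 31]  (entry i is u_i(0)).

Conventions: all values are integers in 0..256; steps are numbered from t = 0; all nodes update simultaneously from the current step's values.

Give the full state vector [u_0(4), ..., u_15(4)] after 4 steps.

Answer: [51, 242, 69, 200, 69, 96, 62, 185, 207, 43, 34, 194, 207, 128, 185, 132]

Derivation:
t=0: [101, 190, 87, 135, 177, 179, 113, 171, 114, 97, 28, 98, 68, 72, 57, 31]
t=1: [140, 146, 114, 223, 123, 127, 155, 100, 180, 121, 169, 131, 65, 76, 41, 176]
t=2: [49, 58, 190, 216, 193, 196, 71, 132, 128, 187, 99, 212, 61, 78, 181, 116]
t=3: [231, 51, 159, 213, 162, 172, 64, 205, 216, 143, 141, 204, 47, 97, 122, 182]
t=4: [51, 242, 69, 200, 69, 96, 62, 185, 207, 43, 34, 194, 207, 128, 185, 132]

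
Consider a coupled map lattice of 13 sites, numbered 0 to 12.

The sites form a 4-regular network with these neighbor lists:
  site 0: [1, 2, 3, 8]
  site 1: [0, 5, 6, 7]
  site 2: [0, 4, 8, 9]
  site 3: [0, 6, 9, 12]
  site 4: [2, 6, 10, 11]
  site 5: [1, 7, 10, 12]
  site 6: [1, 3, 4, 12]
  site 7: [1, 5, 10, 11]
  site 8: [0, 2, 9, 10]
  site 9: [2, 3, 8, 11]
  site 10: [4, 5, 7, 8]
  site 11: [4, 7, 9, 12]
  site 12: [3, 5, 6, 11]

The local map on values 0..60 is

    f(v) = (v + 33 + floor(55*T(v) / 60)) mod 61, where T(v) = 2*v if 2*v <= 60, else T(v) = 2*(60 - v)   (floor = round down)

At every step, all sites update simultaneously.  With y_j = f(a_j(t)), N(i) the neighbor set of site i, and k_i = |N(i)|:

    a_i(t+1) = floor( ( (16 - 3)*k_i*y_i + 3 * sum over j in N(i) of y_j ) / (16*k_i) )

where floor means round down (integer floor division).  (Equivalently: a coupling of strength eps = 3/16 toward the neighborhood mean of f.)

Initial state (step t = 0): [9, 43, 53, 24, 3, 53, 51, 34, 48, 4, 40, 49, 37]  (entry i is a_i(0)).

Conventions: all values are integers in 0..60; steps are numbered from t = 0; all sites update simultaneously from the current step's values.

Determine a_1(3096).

Answer: a_1(3096) = 44
Key observation: The state at step 7, [45, 45, 44, 44, 44, 44, 44, 45, 44, 44, 44, 44, 44], reappears at step 9: the system is in a cycle of period 2 from step 7 on.  Therefore the state at step 3096 equals the state at step 7 + ((3096 - 7) mod 2) = 8, which is [44, 44, 44, 44, 45, 44, 44, 44, 44, 45, 44, 44, 45].

Derivation:
t=0: [9, 43, 53, 24, 3, 53, 51, 34, 48, 4, 40, 49, 37]
t=1: [54, 46, 38, 41, 41, 39, 40, 51, 42, 43, 47, 42, 48]
t=2: [38, 43, 48, 46, 46, 47, 47, 40, 46, 46, 42, 46, 43]
t=3: [48, 45, 42, 43, 43, 42, 42, 47, 43, 42, 46, 43, 45]
t=4: [42, 44, 46, 45, 45, 46, 46, 42, 45, 46, 43, 45, 44]
t=5: [46, 45, 43, 44, 44, 43, 43, 46, 44, 43, 45, 44, 44]
t=6: [43, 44, 45, 45, 45, 45, 45, 43, 44, 45, 44, 44, 45]
t=7: [45, 45, 44, 44, 44, 44, 44, 45, 44, 44, 44, 44, 44]
t=8: [44, 44, 44, 44, 45, 44, 44, 44, 44, 45, 44, 44, 45]
t=9: [45, 45, 44, 44, 44, 44, 44, 45, 44, 44, 44, 44, 44]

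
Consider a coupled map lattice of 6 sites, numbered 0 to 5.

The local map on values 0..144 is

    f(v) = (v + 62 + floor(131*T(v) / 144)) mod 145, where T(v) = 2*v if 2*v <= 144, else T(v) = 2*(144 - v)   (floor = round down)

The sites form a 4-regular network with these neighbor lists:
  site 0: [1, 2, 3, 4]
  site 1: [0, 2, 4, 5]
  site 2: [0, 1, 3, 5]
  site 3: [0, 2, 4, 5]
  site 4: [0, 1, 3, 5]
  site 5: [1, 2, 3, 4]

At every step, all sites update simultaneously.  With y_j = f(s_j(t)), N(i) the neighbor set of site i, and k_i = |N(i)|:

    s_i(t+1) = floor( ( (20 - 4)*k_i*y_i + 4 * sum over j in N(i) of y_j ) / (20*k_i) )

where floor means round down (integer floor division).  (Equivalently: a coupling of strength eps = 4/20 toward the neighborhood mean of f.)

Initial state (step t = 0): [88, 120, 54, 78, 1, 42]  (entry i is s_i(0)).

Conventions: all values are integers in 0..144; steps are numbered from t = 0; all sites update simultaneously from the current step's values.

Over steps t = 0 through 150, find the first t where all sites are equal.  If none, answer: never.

Answer: 13
Key observation: Synchronization is absorbing here: once all sites are equal they stay equal, and step 13 is the first all-equal step.

Derivation:
t=0: [88, 120, 54, 78, 1, 42]  (not all equal)
t=1: [101, 77, 72, 105, 68, 44]  (not all equal)
t=2: [98, 110, 113, 91, 103, 54]  (not all equal)
t=3: [97, 87, 86, 100, 93, 73]  (not all equal)
t=4: [99, 107, 107, 99, 102, 115]  (not all equal)
t=5: [96, 91, 91, 95, 94, 85]  (not all equal)
t=6: [100, 103, 103, 101, 101, 107]  (not all equal)
t=7: [96, 94, 94, 95, 95, 91]  (not all equal)
t=8: [100, 101, 101, 101, 101, 103]  (not all equal)
t=9: [96, 95, 95, 95, 95, 94]  (not all equal)
t=10: [100, 100, 100, 100, 100, 101]  (not all equal)
t=11: [97, 96, 96, 96, 96, 96]  (not all equal)
t=12: [99, 99, 99, 99, 99, 100]  (not all equal)
t=13: [97, 97, 97, 97, 97, 97]  (all equal)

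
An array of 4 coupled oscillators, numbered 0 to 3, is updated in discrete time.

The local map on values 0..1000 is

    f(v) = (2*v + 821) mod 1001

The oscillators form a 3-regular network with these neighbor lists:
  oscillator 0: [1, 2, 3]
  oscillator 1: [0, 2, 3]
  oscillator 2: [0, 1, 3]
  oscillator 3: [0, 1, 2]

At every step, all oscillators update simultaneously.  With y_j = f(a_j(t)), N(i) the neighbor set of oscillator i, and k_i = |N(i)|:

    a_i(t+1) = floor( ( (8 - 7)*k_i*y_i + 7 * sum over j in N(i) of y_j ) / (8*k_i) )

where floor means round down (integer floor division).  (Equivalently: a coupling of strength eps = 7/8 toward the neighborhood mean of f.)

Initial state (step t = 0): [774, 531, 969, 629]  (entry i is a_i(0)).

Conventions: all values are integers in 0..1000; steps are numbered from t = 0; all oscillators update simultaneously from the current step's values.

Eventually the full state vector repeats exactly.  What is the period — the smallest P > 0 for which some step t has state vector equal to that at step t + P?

Answer: 12
Key observation: The state at step 9, [26, 26, 26, 26], reappears at step 21 — and no state repeats earlier — so the cycle the system enters has period 12.

Derivation:
t=0: [774, 531, 969, 629]
t=1: [546, 460, 481, 594]
t=2: [559, 588, 581, 710]
t=3: [763, 754, 756, 880]
t=4: [403, 406, 406, 364]
t=5: [606, 605, 605, 619]
t=6: [37, 37, 37, 33]
t=7: [892, 892, 892, 894]
t=8: [604, 604, 604, 603]
t=9: [26, 26, 26, 26]
t=10: [873, 873, 873, 873]
t=11: [565, 565, 565, 565]
t=12: [950, 950, 950, 950]
t=13: [719, 719, 719, 719]
t=14: [257, 257, 257, 257]
t=15: [334, 334, 334, 334]
t=16: [488, 488, 488, 488]
t=17: [796, 796, 796, 796]
t=18: [411, 411, 411, 411]
t=19: [642, 642, 642, 642]
t=20: [103, 103, 103, 103]
t=21: [26, 26, 26, 26]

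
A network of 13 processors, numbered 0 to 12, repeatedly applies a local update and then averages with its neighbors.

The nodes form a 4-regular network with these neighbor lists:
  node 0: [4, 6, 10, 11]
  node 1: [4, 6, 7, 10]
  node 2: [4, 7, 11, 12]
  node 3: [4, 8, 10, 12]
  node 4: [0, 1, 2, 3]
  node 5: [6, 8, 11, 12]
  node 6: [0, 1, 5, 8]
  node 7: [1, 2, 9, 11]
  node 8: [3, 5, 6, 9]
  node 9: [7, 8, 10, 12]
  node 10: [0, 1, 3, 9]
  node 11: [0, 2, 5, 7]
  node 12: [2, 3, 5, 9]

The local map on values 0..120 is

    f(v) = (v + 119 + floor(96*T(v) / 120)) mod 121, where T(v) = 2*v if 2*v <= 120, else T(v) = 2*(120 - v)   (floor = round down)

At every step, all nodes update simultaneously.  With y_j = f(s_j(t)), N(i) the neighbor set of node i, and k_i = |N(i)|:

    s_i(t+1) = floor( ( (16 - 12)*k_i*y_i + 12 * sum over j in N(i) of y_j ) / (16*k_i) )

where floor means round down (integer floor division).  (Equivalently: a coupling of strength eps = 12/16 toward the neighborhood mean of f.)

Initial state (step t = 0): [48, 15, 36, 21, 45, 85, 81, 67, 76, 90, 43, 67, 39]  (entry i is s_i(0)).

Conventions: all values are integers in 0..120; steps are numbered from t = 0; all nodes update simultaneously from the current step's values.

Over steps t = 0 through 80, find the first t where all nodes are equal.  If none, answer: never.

Simulating step by step:
t=0: [48, 15, 36, 21, 45, 85, 81, 67, 76, 90, 43, 67, 39]  (not all equal)
t=1: [51, 60, 73, 77, 62, 36, 19, 39, 25, 52, 46, 32, 57]  (not all equal)
t=2: [54, 63, 50, 49, 24, 63, 48, 53, 48, 60, 43, 62, 34]  (not all equal)
t=3: [41, 42, 37, 49, 26, 30, 15, 22, 13, 47, 43, 20, 35]  (not all equal)
t=4: [74, 76, 72, 56, 74, 57, 68, 83, 52, 83, 90, 74, 77]  (not all equal)
t=5: [23, 21, 22, 19, 23, 22, 22, 21, 20, 17, 20, 23, 22]  (not all equal)
t=6: [55, 53, 55, 51, 53, 54, 53, 51, 49, 49, 49, 55, 51]  (not all equal)
t=7: [14, 11, 14, 8, 15, 13, 13, 13, 9, 5, 9, 17, 11]  (not all equal)
t=8: [33, 29, 34, 24, 30, 30, 28, 28, 22, 21, 21, 34, 24]  (not all equal)
t=9: [74, 68, 76, 60, 75, 69, 71, 73, 62, 57, 63, 80, 66]  (not all equal)
t=10: [25, 26, 24, 29, 26, 26, 27, 24, 28, 28, 28, 23, 27]  (not all equal)
t=11: [64, 65, 61, 69, 65, 65, 66, 62, 69, 67, 68, 60, 67]  (not all equal)
t=12: [30, 29, 30, 27, 29, 29, 29, 30, 28, 28, 28, 31, 28]  (not all equal)
t=13: [74, 73, 74, 70, 73, 72, 73, 74, 70, 71, 71, 75, 71]  (not all equal)
t=14: [24, 25, 24, 26, 25, 25, 25, 24, 26, 25, 25, 24, 25]  (not all equal)
t=15: [61, 62, 61, 63, 62, 62, 62, 61, 63, 62, 62, 60, 62]  (not all equal)
t=16: [31, 31, 31, 31, 31, 31, 31, 31, 31, 31, 31, 32, 31]  (not all equal)
t=17: [78, 78, 78, 78, 78, 78, 78, 78, 78, 78, 78, 78, 78]  (all equal)

Answer: 17
Key observation: Synchronization is absorbing here: once all nodes are equal they stay equal, and step 17 is the first all-equal step.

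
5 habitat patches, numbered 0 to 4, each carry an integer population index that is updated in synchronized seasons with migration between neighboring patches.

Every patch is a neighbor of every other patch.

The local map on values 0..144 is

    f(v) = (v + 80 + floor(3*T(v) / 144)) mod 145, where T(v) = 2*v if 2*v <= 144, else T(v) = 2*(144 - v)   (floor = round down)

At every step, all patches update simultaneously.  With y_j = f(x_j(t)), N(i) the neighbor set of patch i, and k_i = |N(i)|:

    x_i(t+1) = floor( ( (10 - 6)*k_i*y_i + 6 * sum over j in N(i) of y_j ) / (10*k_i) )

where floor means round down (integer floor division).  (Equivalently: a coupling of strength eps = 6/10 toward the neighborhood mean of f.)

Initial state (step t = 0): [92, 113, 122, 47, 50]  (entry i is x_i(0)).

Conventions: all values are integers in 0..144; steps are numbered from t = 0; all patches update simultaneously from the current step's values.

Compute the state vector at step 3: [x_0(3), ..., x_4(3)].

Simulating step by step:
t=0: [92, 113, 122, 47, 50]
t=1: [66, 71, 73, 91, 92]
t=2: [12, 13, 14, 18, 18]
t=3: [94, 94, 94, 95, 95]

Answer: [94, 94, 94, 95, 95]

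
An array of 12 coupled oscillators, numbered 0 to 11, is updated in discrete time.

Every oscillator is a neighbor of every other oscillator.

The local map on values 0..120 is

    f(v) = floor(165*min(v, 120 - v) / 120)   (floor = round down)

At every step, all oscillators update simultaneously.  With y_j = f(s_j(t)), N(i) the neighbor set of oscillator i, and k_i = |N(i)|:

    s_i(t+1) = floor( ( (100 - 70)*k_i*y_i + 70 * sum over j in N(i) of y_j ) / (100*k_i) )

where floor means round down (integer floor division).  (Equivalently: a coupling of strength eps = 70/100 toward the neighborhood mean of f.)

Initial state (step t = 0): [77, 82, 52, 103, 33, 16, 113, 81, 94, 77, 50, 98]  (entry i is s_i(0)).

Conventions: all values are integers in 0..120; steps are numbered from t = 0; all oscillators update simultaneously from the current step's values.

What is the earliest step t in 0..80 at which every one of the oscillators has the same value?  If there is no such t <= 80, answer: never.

Answer: 4
Key observation: Synchronization is absorbing here: once all oscillators are equal they stay equal, and step 4 is the first all-equal step.

Derivation:
t=0: [77, 82, 52, 103, 33, 16, 113, 81, 94, 77, 50, 98]  (not all equal)
t=1: [47, 45, 50, 38, 44, 38, 35, 46, 41, 47, 49, 40]  (not all equal)
t=2: [60, 59, 61, 57, 59, 57, 56, 60, 58, 60, 61, 58]  (not all equal)
t=3: [80, 80, 80, 79, 80, 79, 79, 80, 79, 80, 80, 79]  (not all equal)
t=4: [55, 55, 55, 55, 55, 55, 55, 55, 55, 55, 55, 55]  (all equal)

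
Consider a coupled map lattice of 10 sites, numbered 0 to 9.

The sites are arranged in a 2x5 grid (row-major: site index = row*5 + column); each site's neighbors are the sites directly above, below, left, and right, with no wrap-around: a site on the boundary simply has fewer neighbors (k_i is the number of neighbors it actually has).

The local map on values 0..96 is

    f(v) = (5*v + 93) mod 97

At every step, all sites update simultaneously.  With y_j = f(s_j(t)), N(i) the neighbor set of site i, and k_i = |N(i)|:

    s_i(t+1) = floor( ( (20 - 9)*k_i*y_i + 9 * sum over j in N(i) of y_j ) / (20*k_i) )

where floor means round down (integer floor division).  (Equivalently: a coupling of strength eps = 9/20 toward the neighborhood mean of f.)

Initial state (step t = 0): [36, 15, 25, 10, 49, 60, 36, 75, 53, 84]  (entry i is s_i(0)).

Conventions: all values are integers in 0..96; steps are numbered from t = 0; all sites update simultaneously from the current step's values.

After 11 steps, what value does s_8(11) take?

Simulating step by step:
t=0: [36, 15, 25, 10, 49, 60, 36, 75, 53, 84]
t=1: [60, 66, 42, 46, 42, 38, 66, 69, 59, 41]
t=2: [30, 27, 24, 21, 15, 57, 45, 34, 13, 6]
t=3: [54, 32, 26, 24, 45, 64, 43, 54, 48, 44]
t=4: [58, 50, 38, 25, 24, 33, 32, 52, 40, 27]
t=5: [76, 64, 69, 29, 23, 69, 59, 56, 19, 23]
t=6: [63, 34, 50, 47, 20, 46, 23, 66, 71, 31]
t=7: [33, 50, 49, 51, 73, 25, 28, 38, 51, 64]
t=8: [52, 51, 55, 57, 56, 36, 46, 70, 57, 42]
t=9: [64, 57, 72, 84, 67, 64, 46, 59, 70, 44]
t=10: [38, 66, 53, 39, 33, 26, 34, 22, 37, 33]
t=11: [63, 53, 57, 83, 70, 51, 48, 37, 71, 68]

Answer: s_8(11) = 71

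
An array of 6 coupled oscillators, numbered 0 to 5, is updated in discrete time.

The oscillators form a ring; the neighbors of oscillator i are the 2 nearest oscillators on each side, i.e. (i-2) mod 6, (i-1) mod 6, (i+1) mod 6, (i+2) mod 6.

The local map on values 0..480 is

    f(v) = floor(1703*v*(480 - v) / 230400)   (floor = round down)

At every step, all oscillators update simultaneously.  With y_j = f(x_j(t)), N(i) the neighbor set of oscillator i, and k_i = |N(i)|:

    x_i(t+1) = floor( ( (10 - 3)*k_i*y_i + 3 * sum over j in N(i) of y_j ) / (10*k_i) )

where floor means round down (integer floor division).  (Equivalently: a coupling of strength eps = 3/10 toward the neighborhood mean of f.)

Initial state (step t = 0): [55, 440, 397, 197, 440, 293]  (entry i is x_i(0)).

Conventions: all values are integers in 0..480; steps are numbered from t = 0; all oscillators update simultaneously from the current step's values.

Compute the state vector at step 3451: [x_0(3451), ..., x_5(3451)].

Simulating step by step:
t=0: [55, 440, 397, 197, 440, 293]
t=1: [188, 183, 233, 356, 183, 346]
t=2: [401, 393, 412, 345, 393, 354]
t=3: [241, 259, 226, 318, 259, 311]
t=4: [421, 417, 420, 390, 417, 395]
t=5: [189, 201, 192, 242, 201, 235]
t=6: [408, 414, 410, 422, 414, 421]
t=7: [211, 200, 208, 185, 200, 188]
t=8: [416, 412, 416, 405, 412, 407]
t=9: [199, 207, 199, 218, 207, 215]
t=10: [414, 417, 414, 420, 417, 419]
t=11: [198, 194, 198, 188, 194, 189]
t=12: [411, 409, 411, 406, 409, 406]
t=13: [210, 214, 210, 219, 214, 219]
t=14: [419, 420, 419, 421, 420, 421]
t=15: [187, 185, 187, 183, 185, 183]
t=16: [403, 402, 403, 401, 402, 401]
t=17: [229, 231, 229, 233, 231, 233]
t=18: [424, 424, 424, 424, 424, 424]
t=19: [175, 175, 175, 175, 175, 175]
t=20: [394, 394, 394, 394, 394, 394]
t=21: [250, 250, 250, 250, 250, 250]
t=22: [425, 425, 425, 425, 425, 425]
t=23: [172, 172, 172, 172, 172, 172]
t=24: [391, 391, 391, 391, 391, 391]
t=25: [257, 257, 257, 257, 257, 257]
t=26: [423, 423, 423, 423, 423, 423]
t=27: [178, 178, 178, 178, 178, 178]
t=28: [397, 397, 397, 397, 397, 397]
t=29: [243, 243, 243, 243, 243, 243]
t=30: [425, 425, 425, 425, 425, 425]

Answer: [178, 178, 178, 178, 178, 178]
Key observation: The state at step 22, [425, 425, 425, 425, 425, 425], reappears at step 30: the system is in a cycle of period 8 from step 22 on.  Therefore the state at step 3451 equals the state at step 22 + ((3451 - 22) mod 8) = 27, which is [178, 178, 178, 178, 178, 178].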